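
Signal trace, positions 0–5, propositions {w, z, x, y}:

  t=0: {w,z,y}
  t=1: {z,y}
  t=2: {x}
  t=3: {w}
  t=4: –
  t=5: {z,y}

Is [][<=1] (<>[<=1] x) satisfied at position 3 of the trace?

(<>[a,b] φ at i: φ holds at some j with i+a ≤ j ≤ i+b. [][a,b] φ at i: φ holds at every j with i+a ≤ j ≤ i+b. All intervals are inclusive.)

No

Check <>[<=1] x at every j in [3,4]:
  j=3: fails (none in [3,4])
  j=4: fails (none in [4,5])
Fails at j=3 → formula fails.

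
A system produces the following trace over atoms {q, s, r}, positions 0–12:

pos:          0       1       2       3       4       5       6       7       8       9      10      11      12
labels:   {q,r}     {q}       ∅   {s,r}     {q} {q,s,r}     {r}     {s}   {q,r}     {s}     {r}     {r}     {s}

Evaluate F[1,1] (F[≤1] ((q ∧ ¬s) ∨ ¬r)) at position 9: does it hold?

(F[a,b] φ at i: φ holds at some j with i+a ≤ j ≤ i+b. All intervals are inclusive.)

No

Check F[≤1] ((q ∧ ¬s) ∨ ¬r) at each j in [10,10]:
  j=10: fails (none in [10,11])
No position in the window satisfies it → formula fails.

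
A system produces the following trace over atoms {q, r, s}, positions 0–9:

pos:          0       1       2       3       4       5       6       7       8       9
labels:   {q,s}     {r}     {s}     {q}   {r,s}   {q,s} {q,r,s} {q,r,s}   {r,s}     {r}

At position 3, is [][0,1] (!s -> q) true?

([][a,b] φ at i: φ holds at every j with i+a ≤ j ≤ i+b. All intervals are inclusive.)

Check (!s -> q) at every j in [3,4]:
  j=3: antecedent true; consequent true → ✓
  j=4: antecedent false → ✓
All positions satisfy it → formula holds.

Holds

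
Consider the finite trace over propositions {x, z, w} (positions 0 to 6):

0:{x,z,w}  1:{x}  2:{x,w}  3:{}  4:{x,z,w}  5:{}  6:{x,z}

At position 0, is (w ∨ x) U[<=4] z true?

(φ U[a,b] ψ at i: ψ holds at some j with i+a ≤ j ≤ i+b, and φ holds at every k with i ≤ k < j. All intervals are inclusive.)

Need some j in [0,4] with z, and (w ∨ x) at every k in [0,j-1].
  j=0: z holds; no prefix to check → satisfied.

Yes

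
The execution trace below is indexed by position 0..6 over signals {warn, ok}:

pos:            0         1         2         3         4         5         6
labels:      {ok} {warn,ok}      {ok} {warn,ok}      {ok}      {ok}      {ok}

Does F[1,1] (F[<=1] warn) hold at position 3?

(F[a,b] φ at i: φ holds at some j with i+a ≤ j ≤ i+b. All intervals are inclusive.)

Check F[<=1] warn at each j in [4,4]:
  j=4: fails (none in [4,5])
No position in the window satisfies it → formula fails.

No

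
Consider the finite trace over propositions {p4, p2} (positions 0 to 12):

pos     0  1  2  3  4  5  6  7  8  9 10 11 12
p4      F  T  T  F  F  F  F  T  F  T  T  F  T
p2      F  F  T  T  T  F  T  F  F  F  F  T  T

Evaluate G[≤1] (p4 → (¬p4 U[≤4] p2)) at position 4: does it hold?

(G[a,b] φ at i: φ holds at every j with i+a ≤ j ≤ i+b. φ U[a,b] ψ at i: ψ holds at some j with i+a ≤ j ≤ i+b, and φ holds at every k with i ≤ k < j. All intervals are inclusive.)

Check (p4 → (¬p4 U[≤4] p2)) at every j in [4,5]:
  j=4: antecedent false → ✓
  j=5: antecedent false → ✓
All positions satisfy it → formula holds.

Holds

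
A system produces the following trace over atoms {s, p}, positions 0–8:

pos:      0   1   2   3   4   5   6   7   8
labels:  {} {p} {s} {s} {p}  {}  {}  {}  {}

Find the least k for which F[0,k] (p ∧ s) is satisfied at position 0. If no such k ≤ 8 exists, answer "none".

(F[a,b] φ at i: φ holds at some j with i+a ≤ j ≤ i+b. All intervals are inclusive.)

none

Scan j = 0,1,… for (p ∧ s):
  j=0: fails
  j=1: fails
  j=2: fails
  j=3: fails
  j=4: fails
  j=5: fails
  j=6: fails
  j=7: fails
  j=8: fails
No j in [0,8] satisfies it → none.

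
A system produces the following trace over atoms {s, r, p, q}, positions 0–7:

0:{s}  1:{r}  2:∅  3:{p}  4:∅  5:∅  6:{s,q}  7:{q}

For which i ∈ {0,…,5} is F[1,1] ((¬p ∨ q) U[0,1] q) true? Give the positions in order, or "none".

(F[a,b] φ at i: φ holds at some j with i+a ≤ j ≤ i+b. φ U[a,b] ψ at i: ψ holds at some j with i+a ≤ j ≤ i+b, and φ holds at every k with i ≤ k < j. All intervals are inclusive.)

Evaluate at each i in [0,5]:
  i=0: ✗ (none in [1,1])
  i=1: ✗ (none in [2,2])
  i=2: ✗ (none in [3,3])
  i=3: ✗ (none in [4,4])
  i=4: ✓ (witness j=5)
  i=5: ✓ (witness j=6)

4, 5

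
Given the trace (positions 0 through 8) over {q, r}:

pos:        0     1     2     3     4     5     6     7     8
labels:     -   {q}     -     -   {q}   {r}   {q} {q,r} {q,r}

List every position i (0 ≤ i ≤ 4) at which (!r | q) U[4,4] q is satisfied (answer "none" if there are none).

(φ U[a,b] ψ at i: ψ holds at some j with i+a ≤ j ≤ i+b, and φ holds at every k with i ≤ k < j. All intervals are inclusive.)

0

Evaluate at each i in [0,4]:
  i=0: ✓ (rhs at j=4; lhs holds on [0,3])
  i=1: ✗ (no rhs in [5,5])
  i=2: ✗ (lhs fails at k=5 before rhs at j=6)
  i=3: ✗ (lhs fails at k=5 before rhs at j=7)
  i=4: ✗ (lhs fails at k=5 before rhs at j=8)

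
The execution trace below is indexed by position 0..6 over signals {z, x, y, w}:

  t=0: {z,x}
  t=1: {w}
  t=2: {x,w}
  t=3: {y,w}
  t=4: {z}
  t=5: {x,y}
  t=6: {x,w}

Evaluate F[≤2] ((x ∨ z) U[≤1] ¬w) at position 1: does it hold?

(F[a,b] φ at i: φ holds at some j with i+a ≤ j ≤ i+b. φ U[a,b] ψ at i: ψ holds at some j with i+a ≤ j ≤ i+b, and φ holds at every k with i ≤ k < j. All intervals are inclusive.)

Does not hold

Check ((x ∨ z) U[≤1] ¬w) at each j in [1,3]:
  j=1: fails
  j=2: fails
  j=3: fails
No position in the window satisfies it → formula fails.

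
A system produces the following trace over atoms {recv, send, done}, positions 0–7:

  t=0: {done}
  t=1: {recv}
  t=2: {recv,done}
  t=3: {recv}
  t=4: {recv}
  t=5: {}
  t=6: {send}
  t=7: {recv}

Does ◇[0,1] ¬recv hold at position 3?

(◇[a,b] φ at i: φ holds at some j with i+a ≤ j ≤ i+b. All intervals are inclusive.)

Check ¬recv at each j in [3,4]:
  j=3: false
  j=4: false
No position in the window satisfies it → formula fails.

False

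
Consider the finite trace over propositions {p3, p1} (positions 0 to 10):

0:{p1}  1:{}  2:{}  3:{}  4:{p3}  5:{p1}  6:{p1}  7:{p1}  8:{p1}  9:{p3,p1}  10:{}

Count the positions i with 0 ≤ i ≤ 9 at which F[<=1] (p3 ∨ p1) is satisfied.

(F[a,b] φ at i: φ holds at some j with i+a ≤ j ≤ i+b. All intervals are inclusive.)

8

Evaluate at each i in [0,9]:
  i=0: ✓ (witness j=0)
  i=1: ✗ (none in [1,2])
  i=2: ✗ (none in [2,3])
  i=3: ✓ (witness j=4)
  i=4: ✓ (witness j=4)
  i=5: ✓ (witness j=5)
  i=6: ✓ (witness j=6)
  i=7: ✓ (witness j=7)
  i=8: ✓ (witness j=8)
  i=9: ✓ (witness j=9)
Positions where it holds: {0, 3, 4, 5, 6, 7, 8, 9} → 8.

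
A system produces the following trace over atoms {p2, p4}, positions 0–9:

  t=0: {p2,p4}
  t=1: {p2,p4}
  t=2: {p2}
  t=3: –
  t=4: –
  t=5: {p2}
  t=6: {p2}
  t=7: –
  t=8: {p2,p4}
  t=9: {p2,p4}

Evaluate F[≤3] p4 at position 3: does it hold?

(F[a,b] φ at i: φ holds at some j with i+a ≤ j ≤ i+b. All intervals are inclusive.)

Does not hold

Check p4 at each j in [3,6]:
  j=3: false
  j=4: false
  j=5: false
  j=6: false
No position in the window satisfies it → formula fails.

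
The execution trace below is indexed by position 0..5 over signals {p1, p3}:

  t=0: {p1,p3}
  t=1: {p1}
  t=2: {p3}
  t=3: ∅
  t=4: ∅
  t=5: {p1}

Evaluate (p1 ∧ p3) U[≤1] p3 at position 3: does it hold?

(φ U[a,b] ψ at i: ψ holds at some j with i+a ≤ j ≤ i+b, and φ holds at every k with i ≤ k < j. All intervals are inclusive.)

False

Need some j in [3,4] with p3, and (p1 ∧ p3) at every k in [3,j-1].
  j=3: p3 false.
  j=4: p3 false.
No j in the window works → until fails.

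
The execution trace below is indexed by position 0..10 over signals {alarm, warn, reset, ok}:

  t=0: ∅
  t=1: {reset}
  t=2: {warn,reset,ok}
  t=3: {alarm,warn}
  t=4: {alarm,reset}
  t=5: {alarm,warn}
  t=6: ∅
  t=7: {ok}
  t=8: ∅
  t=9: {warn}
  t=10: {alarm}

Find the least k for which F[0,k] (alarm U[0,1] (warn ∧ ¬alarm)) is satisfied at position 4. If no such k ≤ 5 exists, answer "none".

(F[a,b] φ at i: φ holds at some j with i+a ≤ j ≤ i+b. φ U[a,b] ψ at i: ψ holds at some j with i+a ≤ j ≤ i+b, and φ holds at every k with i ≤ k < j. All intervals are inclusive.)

Scan j = 4,5,… for (alarm U[0,1] (warn ∧ ¬alarm)):
  j=4: fails
  j=5: fails
  j=6: fails
  j=7: fails
  j=8: fails
  j=9: holds
First hit at j=9, so smallest k = 9-4 = 5.

5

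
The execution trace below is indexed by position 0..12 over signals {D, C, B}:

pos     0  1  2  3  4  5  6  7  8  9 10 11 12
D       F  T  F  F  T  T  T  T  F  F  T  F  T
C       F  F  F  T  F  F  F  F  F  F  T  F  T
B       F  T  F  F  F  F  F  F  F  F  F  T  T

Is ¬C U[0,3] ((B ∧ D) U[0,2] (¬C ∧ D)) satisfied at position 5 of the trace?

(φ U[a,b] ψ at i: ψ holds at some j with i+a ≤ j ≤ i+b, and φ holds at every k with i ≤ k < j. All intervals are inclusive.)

Holds

Need some j in [5,8] with ((B ∧ D) U[0,2] (¬C ∧ D)), and ¬C at every k in [5,j-1].
  j=5: ((B ∧ D) U[0,2] (¬C ∧ D)) holds; no prefix to check → satisfied.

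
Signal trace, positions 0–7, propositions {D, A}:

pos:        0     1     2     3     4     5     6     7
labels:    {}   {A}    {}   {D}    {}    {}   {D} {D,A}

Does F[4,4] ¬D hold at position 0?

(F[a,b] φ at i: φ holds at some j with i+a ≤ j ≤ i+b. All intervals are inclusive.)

Check ¬D at each j in [4,4]:
  j=4: true
Found at j=4 → formula holds.

True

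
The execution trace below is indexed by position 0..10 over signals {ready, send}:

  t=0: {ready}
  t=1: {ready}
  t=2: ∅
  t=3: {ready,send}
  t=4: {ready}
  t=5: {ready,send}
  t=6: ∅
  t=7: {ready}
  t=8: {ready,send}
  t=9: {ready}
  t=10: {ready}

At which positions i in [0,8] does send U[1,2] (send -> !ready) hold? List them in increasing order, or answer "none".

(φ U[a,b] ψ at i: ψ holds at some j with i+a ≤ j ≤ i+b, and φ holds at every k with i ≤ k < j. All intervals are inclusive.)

Evaluate at each i in [0,8]:
  i=0: ✗ (lhs fails at k=0 before rhs at j=1)
  i=1: ✗ (lhs fails at k=1 before rhs at j=2)
  i=2: ✗ (lhs fails at k=2 before rhs at j=4)
  i=3: ✓ (rhs at j=4; lhs holds on [3,3])
  i=4: ✗ (lhs fails at k=4 before rhs at j=6)
  i=5: ✓ (rhs at j=6; lhs holds on [5,5])
  i=6: ✗ (lhs fails at k=6 before rhs at j=7)
  i=7: ✗ (lhs fails at k=7 before rhs at j=9)
  i=8: ✓ (rhs at j=9; lhs holds on [8,8])

3, 5, 8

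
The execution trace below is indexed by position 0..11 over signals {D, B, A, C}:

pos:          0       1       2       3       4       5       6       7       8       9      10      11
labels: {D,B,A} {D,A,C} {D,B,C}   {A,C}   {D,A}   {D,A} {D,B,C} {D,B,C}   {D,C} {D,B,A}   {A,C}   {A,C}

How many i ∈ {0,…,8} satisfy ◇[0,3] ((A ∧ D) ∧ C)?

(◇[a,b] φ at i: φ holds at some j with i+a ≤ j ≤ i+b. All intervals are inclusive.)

2

Evaluate at each i in [0,8]:
  i=0: ✓ (witness j=1)
  i=1: ✓ (witness j=1)
  i=2: ✗ (none in [2,5])
  i=3: ✗ (none in [3,6])
  i=4: ✗ (none in [4,7])
  i=5: ✗ (none in [5,8])
  i=6: ✗ (none in [6,9])
  i=7: ✗ (none in [7,10])
  i=8: ✗ (none in [8,11])
Positions where it holds: {0, 1} → 2.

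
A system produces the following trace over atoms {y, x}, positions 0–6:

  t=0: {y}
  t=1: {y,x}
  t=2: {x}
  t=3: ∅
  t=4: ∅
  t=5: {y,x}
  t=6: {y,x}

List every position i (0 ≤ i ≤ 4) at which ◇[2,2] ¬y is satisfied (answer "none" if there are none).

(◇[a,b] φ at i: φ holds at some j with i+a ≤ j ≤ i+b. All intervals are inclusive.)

0, 1, 2

Evaluate at each i in [0,4]:
  i=0: ✓ (witness j=2)
  i=1: ✓ (witness j=3)
  i=2: ✓ (witness j=4)
  i=3: ✗ (none in [5,5])
  i=4: ✗ (none in [6,6])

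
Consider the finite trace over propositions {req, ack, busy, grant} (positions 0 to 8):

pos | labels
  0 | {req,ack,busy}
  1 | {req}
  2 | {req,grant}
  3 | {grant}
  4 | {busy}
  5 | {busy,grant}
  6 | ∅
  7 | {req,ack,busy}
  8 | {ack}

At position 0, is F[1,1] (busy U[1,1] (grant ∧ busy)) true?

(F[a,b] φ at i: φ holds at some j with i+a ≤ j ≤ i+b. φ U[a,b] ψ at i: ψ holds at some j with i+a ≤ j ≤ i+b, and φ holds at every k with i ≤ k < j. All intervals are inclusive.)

Check (busy U[1,1] (grant ∧ busy)) at each j in [1,1]:
  j=1: fails
No position in the window satisfies it → formula fails.

Does not hold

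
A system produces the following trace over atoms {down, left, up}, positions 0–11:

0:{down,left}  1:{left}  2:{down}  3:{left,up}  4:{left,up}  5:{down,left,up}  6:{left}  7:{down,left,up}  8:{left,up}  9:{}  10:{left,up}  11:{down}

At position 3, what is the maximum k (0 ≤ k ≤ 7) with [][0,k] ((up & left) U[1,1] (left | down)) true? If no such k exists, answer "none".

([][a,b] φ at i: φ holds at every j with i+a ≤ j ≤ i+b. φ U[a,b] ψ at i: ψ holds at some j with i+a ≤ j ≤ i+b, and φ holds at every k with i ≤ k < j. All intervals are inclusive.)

((up & left) U[1,1] (left | down)) must hold from j=3 onward; find where it first fails.
  j=3: holds
  j=4: holds
  j=5: holds
  j=6: fails
Holds on [3,5], so largest k = 2.

2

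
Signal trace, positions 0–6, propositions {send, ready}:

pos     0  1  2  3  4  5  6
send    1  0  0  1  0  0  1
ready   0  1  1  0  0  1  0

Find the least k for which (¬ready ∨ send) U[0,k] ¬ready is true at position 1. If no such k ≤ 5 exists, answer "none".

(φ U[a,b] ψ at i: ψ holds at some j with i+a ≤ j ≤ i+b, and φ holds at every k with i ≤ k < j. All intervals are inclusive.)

Need earliest j ≥ 1 with ¬ready, and (¬ready ∨ send) at every k in [1,j-1].
  j=1: rhs fails.
  j=2: rhs fails.
  j=3: rhs holds but lhs fails at k=1.
  j=4: rhs holds but lhs fails at k=1.
  j=5: rhs fails.
  j=6: rhs holds but lhs fails at k=1.
No witness within the range → none.

none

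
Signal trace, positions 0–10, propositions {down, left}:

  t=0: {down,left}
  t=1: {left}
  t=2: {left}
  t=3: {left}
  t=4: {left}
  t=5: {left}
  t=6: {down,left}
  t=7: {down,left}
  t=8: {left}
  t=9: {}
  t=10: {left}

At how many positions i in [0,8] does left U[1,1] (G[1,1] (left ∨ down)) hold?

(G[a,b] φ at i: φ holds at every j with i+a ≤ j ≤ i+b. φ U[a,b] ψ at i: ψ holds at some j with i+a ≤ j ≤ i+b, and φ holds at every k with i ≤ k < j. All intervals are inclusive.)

Evaluate at each i in [0,8]:
  i=0: ✓ (rhs at j=1; lhs holds on [0,0])
  i=1: ✓ (rhs at j=2; lhs holds on [1,1])
  i=2: ✓ (rhs at j=3; lhs holds on [2,2])
  i=3: ✓ (rhs at j=4; lhs holds on [3,3])
  i=4: ✓ (rhs at j=5; lhs holds on [4,4])
  i=5: ✓ (rhs at j=6; lhs holds on [5,5])
  i=6: ✓ (rhs at j=7; lhs holds on [6,6])
  i=7: ✗ (no rhs in [8,8])
  i=8: ✓ (rhs at j=9; lhs holds on [8,8])
Positions where it holds: {0, 1, 2, 3, 4, 5, 6, 8} → 8.

8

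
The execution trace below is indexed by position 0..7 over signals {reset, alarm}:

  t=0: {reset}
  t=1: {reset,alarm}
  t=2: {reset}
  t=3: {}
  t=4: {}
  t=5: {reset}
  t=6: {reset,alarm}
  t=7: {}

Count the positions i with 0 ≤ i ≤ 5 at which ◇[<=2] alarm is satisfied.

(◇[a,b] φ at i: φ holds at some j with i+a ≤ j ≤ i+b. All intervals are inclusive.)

Evaluate at each i in [0,5]:
  i=0: ✓ (witness j=1)
  i=1: ✓ (witness j=1)
  i=2: ✗ (none in [2,4])
  i=3: ✗ (none in [3,5])
  i=4: ✓ (witness j=6)
  i=5: ✓ (witness j=6)
Positions where it holds: {0, 1, 4, 5} → 4.

4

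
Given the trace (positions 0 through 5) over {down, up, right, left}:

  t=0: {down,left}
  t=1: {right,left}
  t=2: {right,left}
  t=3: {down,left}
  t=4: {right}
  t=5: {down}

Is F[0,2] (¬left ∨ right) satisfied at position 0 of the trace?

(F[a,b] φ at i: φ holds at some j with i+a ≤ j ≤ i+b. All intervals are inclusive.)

Holds

Check (¬left ∨ right) at each j in [0,2]:
  j=0: false
  j=1: true
  j=2: true
Found at j=1 → formula holds.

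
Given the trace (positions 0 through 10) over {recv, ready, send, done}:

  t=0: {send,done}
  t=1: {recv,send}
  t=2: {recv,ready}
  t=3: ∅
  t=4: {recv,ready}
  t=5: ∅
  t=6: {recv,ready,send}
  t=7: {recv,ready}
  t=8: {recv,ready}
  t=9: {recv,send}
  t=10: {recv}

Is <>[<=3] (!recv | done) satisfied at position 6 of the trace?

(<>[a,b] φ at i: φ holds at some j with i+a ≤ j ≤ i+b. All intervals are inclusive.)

False

Check (!recv | done) at each j in [6,9]:
  j=6: false
  j=7: false
  j=8: false
  j=9: false
No position in the window satisfies it → formula fails.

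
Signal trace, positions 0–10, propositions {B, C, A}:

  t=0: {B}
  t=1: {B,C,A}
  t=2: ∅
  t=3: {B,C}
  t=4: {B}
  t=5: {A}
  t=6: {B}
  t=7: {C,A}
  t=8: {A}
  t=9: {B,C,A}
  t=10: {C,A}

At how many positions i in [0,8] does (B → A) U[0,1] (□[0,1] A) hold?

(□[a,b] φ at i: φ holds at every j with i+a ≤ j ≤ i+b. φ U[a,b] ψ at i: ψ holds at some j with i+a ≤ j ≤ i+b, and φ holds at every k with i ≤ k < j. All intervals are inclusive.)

Evaluate at each i in [0,8]:
  i=0: ✗ (no rhs in [0,1])
  i=1: ✗ (no rhs in [1,2])
  i=2: ✗ (no rhs in [2,3])
  i=3: ✗ (no rhs in [3,4])
  i=4: ✗ (no rhs in [4,5])
  i=5: ✗ (no rhs in [5,6])
  i=6: ✗ (lhs fails at k=6 before rhs at j=7)
  i=7: ✓ (rhs at j=7)
  i=8: ✓ (rhs at j=8)
Positions where it holds: {7, 8} → 2.

2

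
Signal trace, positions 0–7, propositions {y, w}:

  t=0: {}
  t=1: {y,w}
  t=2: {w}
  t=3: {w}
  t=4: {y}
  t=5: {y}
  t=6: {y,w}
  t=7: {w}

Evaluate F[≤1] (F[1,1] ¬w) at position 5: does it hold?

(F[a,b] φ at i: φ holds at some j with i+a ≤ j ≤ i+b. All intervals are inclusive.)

Does not hold

Check F[1,1] ¬w at each j in [5,6]:
  j=5: fails (none in [6,6])
  j=6: fails (none in [7,7])
No position in the window satisfies it → formula fails.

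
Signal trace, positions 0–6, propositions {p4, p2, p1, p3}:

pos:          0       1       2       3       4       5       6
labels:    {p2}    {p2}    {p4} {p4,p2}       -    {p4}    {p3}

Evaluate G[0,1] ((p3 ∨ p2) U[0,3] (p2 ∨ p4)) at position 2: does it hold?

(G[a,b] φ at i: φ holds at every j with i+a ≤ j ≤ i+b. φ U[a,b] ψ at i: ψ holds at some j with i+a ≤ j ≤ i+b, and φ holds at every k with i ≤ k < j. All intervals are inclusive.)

Check ((p3 ∨ p2) U[0,3] (p2 ∨ p4)) at every j in [2,3]:
  j=2: holds
  j=3: holds
All positions satisfy it → formula holds.

True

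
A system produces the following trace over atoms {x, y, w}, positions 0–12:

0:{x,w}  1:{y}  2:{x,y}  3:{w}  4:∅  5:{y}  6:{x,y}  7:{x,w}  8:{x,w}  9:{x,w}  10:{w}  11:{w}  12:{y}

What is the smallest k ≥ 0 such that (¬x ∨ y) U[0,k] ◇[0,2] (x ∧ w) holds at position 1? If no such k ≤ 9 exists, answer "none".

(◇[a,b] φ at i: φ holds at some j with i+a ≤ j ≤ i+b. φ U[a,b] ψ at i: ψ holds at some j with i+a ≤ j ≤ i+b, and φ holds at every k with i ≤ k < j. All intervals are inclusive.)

Need earliest j ≥ 1 with ◇[0,2] (x ∧ w), and (¬x ∨ y) at every k in [1,j-1].
  j=1: rhs fails.
  j=2: rhs fails.
  j=3: rhs fails.
  j=4: rhs fails.
  j=5: rhs holds; lhs holds on [1,4]. k = 4.

4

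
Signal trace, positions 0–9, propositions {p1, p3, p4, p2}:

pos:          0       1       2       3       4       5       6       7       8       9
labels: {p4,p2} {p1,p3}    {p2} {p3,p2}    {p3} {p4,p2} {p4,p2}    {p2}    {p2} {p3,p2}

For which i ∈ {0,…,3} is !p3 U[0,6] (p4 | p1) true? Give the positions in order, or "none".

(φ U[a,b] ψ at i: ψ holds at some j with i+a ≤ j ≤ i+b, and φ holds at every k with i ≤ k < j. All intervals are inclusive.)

Evaluate at each i in [0,3]:
  i=0: ✓ (rhs at j=0)
  i=1: ✓ (rhs at j=1)
  i=2: ✗ (lhs fails at k=3 before rhs at j=5)
  i=3: ✗ (lhs fails at k=3 before rhs at j=5)

0, 1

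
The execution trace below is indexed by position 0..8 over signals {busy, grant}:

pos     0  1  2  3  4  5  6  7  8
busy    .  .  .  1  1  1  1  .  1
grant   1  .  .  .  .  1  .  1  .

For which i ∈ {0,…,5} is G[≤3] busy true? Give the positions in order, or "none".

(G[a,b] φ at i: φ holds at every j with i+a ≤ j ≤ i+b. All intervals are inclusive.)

3

Evaluate at each i in [0,5]:
  i=0: ✗ (fails at j=0)
  i=1: ✗ (fails at j=1)
  i=2: ✗ (fails at j=2)
  i=3: ✓ (all of [3,6])
  i=4: ✗ (fails at j=7)
  i=5: ✗ (fails at j=7)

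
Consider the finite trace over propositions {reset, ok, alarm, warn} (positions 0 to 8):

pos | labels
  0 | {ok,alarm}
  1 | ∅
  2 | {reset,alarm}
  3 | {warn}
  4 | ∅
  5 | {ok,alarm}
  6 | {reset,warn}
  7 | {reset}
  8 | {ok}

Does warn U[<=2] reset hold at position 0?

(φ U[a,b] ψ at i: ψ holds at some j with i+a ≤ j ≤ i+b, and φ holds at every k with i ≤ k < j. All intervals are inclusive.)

No

Need some j in [0,2] with reset, and warn at every k in [0,j-1].
  j=0: reset false.
  j=1: reset false.
  j=2: reset holds, but warn fails at k=0 → not this j.
No j in the window works → until fails.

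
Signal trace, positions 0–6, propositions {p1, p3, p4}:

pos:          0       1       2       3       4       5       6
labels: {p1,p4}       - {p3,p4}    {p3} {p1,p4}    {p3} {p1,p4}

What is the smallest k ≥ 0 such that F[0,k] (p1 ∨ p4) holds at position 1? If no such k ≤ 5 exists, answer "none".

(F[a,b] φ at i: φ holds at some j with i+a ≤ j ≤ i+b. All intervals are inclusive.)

Scan j = 1,2,… for (p1 ∨ p4):
  j=1: fails
  j=2: holds
First hit at j=2, so smallest k = 2-1 = 1.

1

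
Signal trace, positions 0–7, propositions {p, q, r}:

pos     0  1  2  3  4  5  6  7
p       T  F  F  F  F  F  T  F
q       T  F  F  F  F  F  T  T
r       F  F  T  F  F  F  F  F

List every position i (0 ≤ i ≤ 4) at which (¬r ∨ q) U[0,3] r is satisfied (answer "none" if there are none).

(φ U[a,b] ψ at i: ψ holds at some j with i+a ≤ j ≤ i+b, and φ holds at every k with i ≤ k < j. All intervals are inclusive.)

0, 1, 2

Evaluate at each i in [0,4]:
  i=0: ✓ (rhs at j=2; lhs holds on [0,1])
  i=1: ✓ (rhs at j=2; lhs holds on [1,1])
  i=2: ✓ (rhs at j=2)
  i=3: ✗ (no rhs in [3,6])
  i=4: ✗ (no rhs in [4,7])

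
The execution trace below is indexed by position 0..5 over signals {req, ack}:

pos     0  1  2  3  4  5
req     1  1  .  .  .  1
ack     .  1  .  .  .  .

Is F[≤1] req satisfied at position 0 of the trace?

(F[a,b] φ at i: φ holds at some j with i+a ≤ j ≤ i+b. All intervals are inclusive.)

Check req at each j in [0,1]:
  j=0: true
  j=1: true
Found at j=0 → formula holds.

Holds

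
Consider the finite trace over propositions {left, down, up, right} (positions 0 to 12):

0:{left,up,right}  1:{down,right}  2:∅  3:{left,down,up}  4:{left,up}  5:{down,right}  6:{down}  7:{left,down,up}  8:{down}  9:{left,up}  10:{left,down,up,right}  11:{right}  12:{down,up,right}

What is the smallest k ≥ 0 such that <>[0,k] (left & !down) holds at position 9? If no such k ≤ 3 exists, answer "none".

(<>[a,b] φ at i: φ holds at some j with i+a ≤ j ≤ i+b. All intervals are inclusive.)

Scan j = 9,10,… for (left & !down):
  j=9: holds
First hit at j=9, so smallest k = 9-9 = 0.

0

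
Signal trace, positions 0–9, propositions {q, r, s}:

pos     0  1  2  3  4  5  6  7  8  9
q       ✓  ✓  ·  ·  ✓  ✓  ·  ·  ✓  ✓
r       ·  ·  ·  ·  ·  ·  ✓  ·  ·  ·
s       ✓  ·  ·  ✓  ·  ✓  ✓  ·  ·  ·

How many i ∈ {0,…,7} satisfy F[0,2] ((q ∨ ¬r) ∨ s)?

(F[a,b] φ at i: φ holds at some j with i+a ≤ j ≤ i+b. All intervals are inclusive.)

8

Evaluate at each i in [0,7]:
  i=0: ✓ (witness j=0)
  i=1: ✓ (witness j=1)
  i=2: ✓ (witness j=2)
  i=3: ✓ (witness j=3)
  i=4: ✓ (witness j=4)
  i=5: ✓ (witness j=5)
  i=6: ✓ (witness j=6)
  i=7: ✓ (witness j=7)
Positions where it holds: {0, 1, 2, 3, 4, 5, 6, 7} → 8.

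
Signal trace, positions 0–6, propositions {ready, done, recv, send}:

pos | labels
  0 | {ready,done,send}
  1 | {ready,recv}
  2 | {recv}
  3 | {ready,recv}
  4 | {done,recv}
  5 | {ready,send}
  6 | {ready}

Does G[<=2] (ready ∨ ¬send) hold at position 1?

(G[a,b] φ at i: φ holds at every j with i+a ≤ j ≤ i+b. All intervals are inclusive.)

Check (ready ∨ ¬send) at every j in [1,3]:
  j=1: true
  j=2: true
  j=3: true
All positions satisfy it → formula holds.

Holds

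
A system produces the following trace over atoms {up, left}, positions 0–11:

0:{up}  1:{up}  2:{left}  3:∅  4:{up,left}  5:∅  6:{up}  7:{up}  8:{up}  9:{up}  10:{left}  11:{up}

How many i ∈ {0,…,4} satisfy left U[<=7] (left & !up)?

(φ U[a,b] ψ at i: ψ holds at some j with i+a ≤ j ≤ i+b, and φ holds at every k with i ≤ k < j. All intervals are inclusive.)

Evaluate at each i in [0,4]:
  i=0: ✗ (lhs fails at k=0 before rhs at j=2)
  i=1: ✗ (lhs fails at k=1 before rhs at j=2)
  i=2: ✓ (rhs at j=2)
  i=3: ✗ (lhs fails at k=3 before rhs at j=10)
  i=4: ✗ (lhs fails at k=5 before rhs at j=10)
Positions where it holds: {2} → 1.

1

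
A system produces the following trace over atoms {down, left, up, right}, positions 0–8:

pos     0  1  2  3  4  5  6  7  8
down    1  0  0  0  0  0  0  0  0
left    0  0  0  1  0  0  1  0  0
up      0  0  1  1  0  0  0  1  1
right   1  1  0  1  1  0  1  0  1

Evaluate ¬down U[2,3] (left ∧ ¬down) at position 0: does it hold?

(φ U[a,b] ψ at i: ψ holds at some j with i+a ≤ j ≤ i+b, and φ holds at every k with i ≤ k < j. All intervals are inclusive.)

Need some j in [2,3] with (left ∧ ¬down), and ¬down at every k in [0,j-1].
  j=2: (left ∧ ¬down) false.
  j=3: (left ∧ ¬down) holds, but ¬down fails at k=0 → not this j.
No j in the window works → until fails.

Does not hold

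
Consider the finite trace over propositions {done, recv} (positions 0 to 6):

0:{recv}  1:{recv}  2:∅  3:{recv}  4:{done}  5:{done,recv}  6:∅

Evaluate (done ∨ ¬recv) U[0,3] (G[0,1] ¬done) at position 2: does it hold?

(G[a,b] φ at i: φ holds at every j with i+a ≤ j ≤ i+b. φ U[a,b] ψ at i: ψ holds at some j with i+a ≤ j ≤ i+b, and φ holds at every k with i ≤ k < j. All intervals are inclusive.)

Need some j in [2,5] with G[0,1] ¬done, and (done ∨ ¬recv) at every k in [2,j-1].
  j=2: G[0,1] ¬done holds; no prefix to check → satisfied.

Yes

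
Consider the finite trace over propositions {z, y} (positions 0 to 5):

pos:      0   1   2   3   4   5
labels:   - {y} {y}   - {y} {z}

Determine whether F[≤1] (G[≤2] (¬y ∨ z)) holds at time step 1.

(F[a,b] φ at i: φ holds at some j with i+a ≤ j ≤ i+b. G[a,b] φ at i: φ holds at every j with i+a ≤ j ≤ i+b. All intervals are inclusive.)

False

Check G[≤2] (¬y ∨ z) at each j in [1,2]:
  j=1: fails at 1
  j=2: fails at 2
No position in the window satisfies it → formula fails.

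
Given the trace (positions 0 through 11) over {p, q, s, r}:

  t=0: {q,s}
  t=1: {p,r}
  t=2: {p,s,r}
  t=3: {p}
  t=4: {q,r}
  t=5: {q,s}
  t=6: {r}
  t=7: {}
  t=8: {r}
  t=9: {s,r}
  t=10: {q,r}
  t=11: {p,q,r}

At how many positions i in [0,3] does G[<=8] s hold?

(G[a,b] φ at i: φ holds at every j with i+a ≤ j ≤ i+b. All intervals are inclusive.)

0

Evaluate at each i in [0,3]:
  i=0: ✗ (fails at j=1)
  i=1: ✗ (fails at j=1)
  i=2: ✗ (fails at j=3)
  i=3: ✗ (fails at j=3)
Positions where it holds: {} → 0.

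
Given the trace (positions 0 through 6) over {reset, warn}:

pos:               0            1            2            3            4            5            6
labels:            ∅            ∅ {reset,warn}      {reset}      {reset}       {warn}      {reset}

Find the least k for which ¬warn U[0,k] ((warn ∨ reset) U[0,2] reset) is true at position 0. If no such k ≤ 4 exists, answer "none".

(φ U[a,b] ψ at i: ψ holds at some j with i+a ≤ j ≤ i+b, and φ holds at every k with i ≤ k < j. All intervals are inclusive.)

Need earliest j ≥ 0 with ((warn ∨ reset) U[0,2] reset), and ¬warn at every k in [0,j-1].
  j=0: rhs fails.
  j=1: rhs fails.
  j=2: rhs holds; lhs holds on [0,1]. k = 2.

2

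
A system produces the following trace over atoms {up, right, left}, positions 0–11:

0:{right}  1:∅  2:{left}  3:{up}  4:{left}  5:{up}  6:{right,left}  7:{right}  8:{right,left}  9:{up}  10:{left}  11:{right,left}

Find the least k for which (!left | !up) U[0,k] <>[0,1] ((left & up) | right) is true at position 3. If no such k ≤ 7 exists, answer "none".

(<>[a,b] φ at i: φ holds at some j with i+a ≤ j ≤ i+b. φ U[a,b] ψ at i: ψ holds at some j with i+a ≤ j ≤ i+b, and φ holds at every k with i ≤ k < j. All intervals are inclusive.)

2

Need earliest j ≥ 3 with <>[0,1] ((left & up) | right), and (!left | !up) at every k in [3,j-1].
  j=3: rhs fails.
  j=4: rhs fails.
  j=5: rhs holds; lhs holds on [3,4]. k = 2.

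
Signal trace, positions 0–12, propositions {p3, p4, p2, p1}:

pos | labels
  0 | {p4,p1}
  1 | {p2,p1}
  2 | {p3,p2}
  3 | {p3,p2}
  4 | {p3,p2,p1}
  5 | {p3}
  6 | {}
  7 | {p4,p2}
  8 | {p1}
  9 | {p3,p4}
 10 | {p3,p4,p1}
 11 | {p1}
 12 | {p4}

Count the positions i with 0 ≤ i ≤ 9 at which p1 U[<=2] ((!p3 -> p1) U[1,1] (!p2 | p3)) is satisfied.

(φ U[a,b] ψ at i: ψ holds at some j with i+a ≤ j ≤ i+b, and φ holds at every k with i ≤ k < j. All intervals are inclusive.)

Evaluate at each i in [0,9]:
  i=0: ✓ (rhs at j=1; lhs holds on [0,0])
  i=1: ✓ (rhs at j=1)
  i=2: ✓ (rhs at j=2)
  i=3: ✓ (rhs at j=3)
  i=4: ✓ (rhs at j=4)
  i=5: ✓ (rhs at j=5)
  i=6: ✗ (lhs fails at k=6 before rhs at j=8)
  i=7: ✗ (lhs fails at k=7 before rhs at j=8)
  i=8: ✓ (rhs at j=8)
  i=9: ✓ (rhs at j=9)
Positions where it holds: {0, 1, 2, 3, 4, 5, 8, 9} → 8.

8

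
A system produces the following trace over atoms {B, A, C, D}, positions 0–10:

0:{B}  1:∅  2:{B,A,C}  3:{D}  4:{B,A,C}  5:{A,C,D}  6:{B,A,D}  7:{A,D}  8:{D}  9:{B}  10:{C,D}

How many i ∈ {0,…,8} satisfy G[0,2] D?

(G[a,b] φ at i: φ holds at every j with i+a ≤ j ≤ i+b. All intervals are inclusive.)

Evaluate at each i in [0,8]:
  i=0: ✗ (fails at j=0)
  i=1: ✗ (fails at j=1)
  i=2: ✗ (fails at j=2)
  i=3: ✗ (fails at j=4)
  i=4: ✗ (fails at j=4)
  i=5: ✓ (all of [5,7])
  i=6: ✓ (all of [6,8])
  i=7: ✗ (fails at j=9)
  i=8: ✗ (fails at j=9)
Positions where it holds: {5, 6} → 2.

2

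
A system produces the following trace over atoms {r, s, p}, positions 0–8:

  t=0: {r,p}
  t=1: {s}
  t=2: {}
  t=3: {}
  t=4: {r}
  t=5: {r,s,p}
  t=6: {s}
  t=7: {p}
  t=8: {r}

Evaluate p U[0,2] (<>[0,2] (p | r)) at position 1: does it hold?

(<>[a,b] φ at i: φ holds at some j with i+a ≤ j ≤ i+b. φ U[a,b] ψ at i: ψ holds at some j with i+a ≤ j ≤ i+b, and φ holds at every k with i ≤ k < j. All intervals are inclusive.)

Need some j in [1,3] with <>[0,2] (p | r), and p at every k in [1,j-1].
  j=1: <>[0,2] (p | r) — fails (none in [1,3]).
  j=2: <>[0,2] (p | r) holds, but p fails at k=1 → not this j.
  j=3: <>[0,2] (p | r) holds, but p fails at k=1 → not this j.
No j in the window works → until fails.

False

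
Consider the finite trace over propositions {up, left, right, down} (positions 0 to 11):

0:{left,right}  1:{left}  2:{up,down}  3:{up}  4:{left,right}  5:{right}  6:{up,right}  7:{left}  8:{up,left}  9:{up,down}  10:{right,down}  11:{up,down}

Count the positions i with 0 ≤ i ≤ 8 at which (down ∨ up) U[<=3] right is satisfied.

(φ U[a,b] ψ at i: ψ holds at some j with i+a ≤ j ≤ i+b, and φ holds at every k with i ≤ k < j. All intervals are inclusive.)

7

Evaluate at each i in [0,8]:
  i=0: ✓ (rhs at j=0)
  i=1: ✗ (lhs fails at k=1 before rhs at j=4)
  i=2: ✓ (rhs at j=4; lhs holds on [2,3])
  i=3: ✓ (rhs at j=4; lhs holds on [3,3])
  i=4: ✓ (rhs at j=4)
  i=5: ✓ (rhs at j=5)
  i=6: ✓ (rhs at j=6)
  i=7: ✗ (lhs fails at k=7 before rhs at j=10)
  i=8: ✓ (rhs at j=10; lhs holds on [8,9])
Positions where it holds: {0, 2, 3, 4, 5, 6, 8} → 7.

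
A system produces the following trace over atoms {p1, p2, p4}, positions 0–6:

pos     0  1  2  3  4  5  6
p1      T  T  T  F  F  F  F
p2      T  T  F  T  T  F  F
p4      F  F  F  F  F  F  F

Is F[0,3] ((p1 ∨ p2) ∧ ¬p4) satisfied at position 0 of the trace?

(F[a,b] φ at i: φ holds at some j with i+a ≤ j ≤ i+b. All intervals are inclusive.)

Yes

Check ((p1 ∨ p2) ∧ ¬p4) at each j in [0,3]:
  j=0: true
  j=1: true
  j=2: true
  j=3: true
Found at j=0 → formula holds.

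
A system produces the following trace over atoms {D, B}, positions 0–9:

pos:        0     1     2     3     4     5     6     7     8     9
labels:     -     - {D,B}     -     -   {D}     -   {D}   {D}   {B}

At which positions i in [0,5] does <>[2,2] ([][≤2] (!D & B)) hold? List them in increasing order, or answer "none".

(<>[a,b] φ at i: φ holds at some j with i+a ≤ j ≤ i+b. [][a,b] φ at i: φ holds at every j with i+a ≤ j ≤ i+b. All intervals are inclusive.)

Evaluate at each i in [0,5]:
  i=0: ✗ (none in [2,2])
  i=1: ✗ (none in [3,3])
  i=2: ✗ (none in [4,4])
  i=3: ✗ (none in [5,5])
  i=4: ✗ (none in [6,6])
  i=5: ✗ (none in [7,7])

none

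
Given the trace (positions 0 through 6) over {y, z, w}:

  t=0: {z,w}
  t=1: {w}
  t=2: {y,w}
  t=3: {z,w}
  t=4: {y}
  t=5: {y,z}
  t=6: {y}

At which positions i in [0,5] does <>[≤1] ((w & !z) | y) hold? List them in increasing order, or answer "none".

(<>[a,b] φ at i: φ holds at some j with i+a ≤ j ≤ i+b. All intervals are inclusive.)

0, 1, 2, 3, 4, 5

Evaluate at each i in [0,5]:
  i=0: ✓ (witness j=1)
  i=1: ✓ (witness j=1)
  i=2: ✓ (witness j=2)
  i=3: ✓ (witness j=4)
  i=4: ✓ (witness j=4)
  i=5: ✓ (witness j=5)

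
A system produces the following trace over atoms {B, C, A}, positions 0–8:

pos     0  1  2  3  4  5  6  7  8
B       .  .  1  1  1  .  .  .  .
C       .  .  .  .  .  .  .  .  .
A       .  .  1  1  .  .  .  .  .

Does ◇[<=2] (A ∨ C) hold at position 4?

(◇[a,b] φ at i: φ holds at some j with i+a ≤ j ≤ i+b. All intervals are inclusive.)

Does not hold

Check (A ∨ C) at each j in [4,6]:
  j=4: false
  j=5: false
  j=6: false
No position in the window satisfies it → formula fails.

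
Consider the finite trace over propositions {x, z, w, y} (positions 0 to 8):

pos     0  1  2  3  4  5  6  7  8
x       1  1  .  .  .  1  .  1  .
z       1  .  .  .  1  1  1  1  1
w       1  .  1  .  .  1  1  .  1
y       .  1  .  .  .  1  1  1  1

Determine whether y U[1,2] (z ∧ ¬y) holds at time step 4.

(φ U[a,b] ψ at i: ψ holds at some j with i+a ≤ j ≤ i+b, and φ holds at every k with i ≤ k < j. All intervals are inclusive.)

No

Need some j in [5,6] with (z ∧ ¬y), and y at every k in [4,j-1].
  j=5: (z ∧ ¬y) false.
  j=6: (z ∧ ¬y) false.
No j in the window works → until fails.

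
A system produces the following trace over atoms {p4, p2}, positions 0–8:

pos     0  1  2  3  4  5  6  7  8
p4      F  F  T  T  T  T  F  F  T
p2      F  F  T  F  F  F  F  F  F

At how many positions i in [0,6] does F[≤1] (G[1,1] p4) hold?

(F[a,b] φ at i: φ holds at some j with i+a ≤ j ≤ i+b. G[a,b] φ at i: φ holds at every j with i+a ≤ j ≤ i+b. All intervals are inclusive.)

6

Evaluate at each i in [0,6]:
  i=0: ✓ (witness j=1)
  i=1: ✓ (witness j=1)
  i=2: ✓ (witness j=2)
  i=3: ✓ (witness j=3)
  i=4: ✓ (witness j=4)
  i=5: ✗ (none in [5,6])
  i=6: ✓ (witness j=7)
Positions where it holds: {0, 1, 2, 3, 4, 6} → 6.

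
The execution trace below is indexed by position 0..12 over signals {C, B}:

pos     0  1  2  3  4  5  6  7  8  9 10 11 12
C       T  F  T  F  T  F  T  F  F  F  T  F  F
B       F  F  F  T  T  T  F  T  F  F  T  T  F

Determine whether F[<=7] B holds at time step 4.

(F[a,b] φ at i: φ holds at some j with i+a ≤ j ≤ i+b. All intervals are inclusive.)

Check B at each j in [4,11]:
  j=4: true
  j=5: true
  j=6: false
  j=7: true
  j=8: false
  j=9: false
  j=10: true
  j=11: true
Found at j=4 → formula holds.

True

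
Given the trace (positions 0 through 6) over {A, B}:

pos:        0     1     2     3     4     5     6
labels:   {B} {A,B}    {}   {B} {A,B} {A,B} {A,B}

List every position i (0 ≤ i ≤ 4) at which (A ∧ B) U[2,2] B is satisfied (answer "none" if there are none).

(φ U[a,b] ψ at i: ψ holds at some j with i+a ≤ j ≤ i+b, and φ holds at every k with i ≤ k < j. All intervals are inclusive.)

Evaluate at each i in [0,4]:
  i=0: ✗ (no rhs in [2,2])
  i=1: ✗ (lhs fails at k=2 before rhs at j=3)
  i=2: ✗ (lhs fails at k=2 before rhs at j=4)
  i=3: ✗ (lhs fails at k=3 before rhs at j=5)
  i=4: ✓ (rhs at j=6; lhs holds on [4,5])

4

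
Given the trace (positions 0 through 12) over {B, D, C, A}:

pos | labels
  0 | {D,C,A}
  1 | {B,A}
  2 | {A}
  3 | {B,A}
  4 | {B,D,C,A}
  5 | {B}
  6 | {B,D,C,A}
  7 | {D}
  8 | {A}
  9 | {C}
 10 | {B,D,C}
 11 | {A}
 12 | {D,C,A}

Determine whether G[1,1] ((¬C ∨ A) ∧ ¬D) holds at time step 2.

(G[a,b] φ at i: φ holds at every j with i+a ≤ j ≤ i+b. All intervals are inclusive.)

Yes

Check ((¬C ∨ A) ∧ ¬D) at every j in [3,3]:
  j=3: true
All positions satisfy it → formula holds.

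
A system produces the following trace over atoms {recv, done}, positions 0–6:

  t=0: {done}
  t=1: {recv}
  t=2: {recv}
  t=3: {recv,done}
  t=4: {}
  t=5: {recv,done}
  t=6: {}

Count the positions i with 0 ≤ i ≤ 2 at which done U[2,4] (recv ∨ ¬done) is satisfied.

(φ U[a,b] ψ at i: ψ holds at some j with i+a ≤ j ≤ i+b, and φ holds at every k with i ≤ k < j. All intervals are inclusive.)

Evaluate at each i in [0,2]:
  i=0: ✗ (lhs fails at k=1 before rhs at j=2)
  i=1: ✗ (lhs fails at k=1 before rhs at j=3)
  i=2: ✗ (lhs fails at k=2 before rhs at j=4)
Positions where it holds: {} → 0.

0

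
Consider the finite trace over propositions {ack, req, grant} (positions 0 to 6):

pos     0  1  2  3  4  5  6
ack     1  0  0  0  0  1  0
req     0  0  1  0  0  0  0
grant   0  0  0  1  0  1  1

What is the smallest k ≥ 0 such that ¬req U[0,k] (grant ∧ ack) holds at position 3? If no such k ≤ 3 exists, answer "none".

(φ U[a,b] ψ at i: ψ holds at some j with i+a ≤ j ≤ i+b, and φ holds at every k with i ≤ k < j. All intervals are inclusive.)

Need earliest j ≥ 3 with (grant ∧ ack), and ¬req at every k in [3,j-1].
  j=3: rhs fails.
  j=4: rhs fails.
  j=5: rhs holds; lhs holds on [3,4]. k = 2.

2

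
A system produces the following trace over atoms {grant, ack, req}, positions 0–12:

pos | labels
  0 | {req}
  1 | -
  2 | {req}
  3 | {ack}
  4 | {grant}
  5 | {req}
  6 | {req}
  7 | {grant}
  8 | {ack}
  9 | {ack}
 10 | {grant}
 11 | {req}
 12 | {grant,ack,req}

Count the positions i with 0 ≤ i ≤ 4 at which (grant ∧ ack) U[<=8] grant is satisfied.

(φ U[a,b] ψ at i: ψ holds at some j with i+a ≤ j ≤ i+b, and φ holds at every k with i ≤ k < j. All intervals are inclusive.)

1

Evaluate at each i in [0,4]:
  i=0: ✗ (lhs fails at k=0 before rhs at j=4)
  i=1: ✗ (lhs fails at k=1 before rhs at j=4)
  i=2: ✗ (lhs fails at k=2 before rhs at j=4)
  i=3: ✗ (lhs fails at k=3 before rhs at j=4)
  i=4: ✓ (rhs at j=4)
Positions where it holds: {4} → 1.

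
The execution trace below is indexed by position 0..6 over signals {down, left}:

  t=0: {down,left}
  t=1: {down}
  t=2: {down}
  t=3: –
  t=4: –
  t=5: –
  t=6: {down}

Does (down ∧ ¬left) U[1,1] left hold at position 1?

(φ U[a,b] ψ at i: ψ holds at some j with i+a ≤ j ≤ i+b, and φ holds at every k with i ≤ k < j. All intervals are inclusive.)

Need some j in [2,2] with left, and (down ∧ ¬left) at every k in [1,j-1].
  j=2: left false.
No j in the window works → until fails.

No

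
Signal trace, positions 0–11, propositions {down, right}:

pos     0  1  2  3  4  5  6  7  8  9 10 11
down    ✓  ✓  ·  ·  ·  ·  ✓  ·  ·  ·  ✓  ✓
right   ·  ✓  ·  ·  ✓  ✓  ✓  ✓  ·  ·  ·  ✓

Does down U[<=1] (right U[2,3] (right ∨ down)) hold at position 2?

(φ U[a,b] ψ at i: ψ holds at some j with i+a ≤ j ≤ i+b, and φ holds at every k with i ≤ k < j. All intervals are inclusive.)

Does not hold

Need some j in [2,3] with (right U[2,3] (right ∨ down)), and down at every k in [2,j-1].
  j=2: (right U[2,3] (right ∨ down)) — fails.
  j=3: (right U[2,3] (right ∨ down)) — fails.
No j in the window works → until fails.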